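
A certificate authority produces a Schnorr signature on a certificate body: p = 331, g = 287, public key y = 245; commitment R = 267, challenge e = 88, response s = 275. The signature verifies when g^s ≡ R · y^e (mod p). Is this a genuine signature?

g^s mod p:
287^2 = 82369 ≡ 281
287^4 ≡ 281^2 = 78961 ≡ 183
287^8 ≡ 183^2 = 33489 ≡ 58
287^16 ≡ 58^2 = 3364 ≡ 54
287^32 ≡ 54^2 = 2916 ≡ 268
287^64 ≡ 268^2 = 71824 ≡ 328
287^128 ≡ 328^2 = 107584 ≡ 9
287^256 ≡ 9^2 = 81
275 = 256 + 16 + 2 + 1, so 287^275 ≡ 81·54·281·287 ≡ 299 (mod 331)
R · y^e mod p:
245^2 = 60025 ≡ 114
245^4 ≡ 114^2 = 12996 ≡ 87
245^8 ≡ 87^2 = 7569 ≡ 287
245^16 ≡ 287^2 = 82369 ≡ 281
245^32 ≡ 281^2 = 78961 ≡ 183
245^64 ≡ 183^2 = 33489 ≡ 58
88 = 64 + 16 + 8, so 245^88 ≡ 58·281·287 ≡ 165 (mod 331)
267·165 = 44055 ≡ 32 (mod 331)
299 ≠ 32; the check fails.

forged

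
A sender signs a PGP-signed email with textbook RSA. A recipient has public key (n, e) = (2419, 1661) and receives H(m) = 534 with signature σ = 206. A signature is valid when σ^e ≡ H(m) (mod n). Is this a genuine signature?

genuine

Squares mod 2419: σ^1≡206, σ^2≡1313, σ^4≡1641, σ^8≡534, σ^16≡2133, σ^32≡1969, σ^64≡1723, σ^128≡616, σ^256≡2092, σ^512≡493, σ^1024≡1149
1661 = 1024 + 512 + 64 + 32 + 16 + 8 + 4 + 1, so σ^1661 ≡ 1149·493·1723·1969·2133·534·1641·206 ≡ 534 (mod 2419)
534 = H(m), so the signature checks out.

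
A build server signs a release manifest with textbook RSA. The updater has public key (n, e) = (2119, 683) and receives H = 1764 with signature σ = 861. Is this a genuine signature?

σ^2 ≡ 861^2 = 741321 ≡ 1790
σ^4 ≡ 1790^2 = 3204100 ≡ 172
σ^8 ≡ 172^2 = 29584 ≡ 2037
σ^16 ≡ 2037^2 = 4149369 ≡ 367
σ^32 ≡ 367^2 = 134689 ≡ 1192
σ^64 ≡ 1192^2 = 1420864 ≡ 1134
σ^128 ≡ 1134^2 = 1285956 ≡ 1842
σ^256 ≡ 1842^2 = 3392964 ≡ 445
σ^512 ≡ 445^2 = 198025 ≡ 958
683 = 512 + 128 + 32 + 8 + 2 + 1, so σ^683 ≡ 958·1842·1192·2037·1790·861 ≡ 1764 (mod 2119)
Since 1764 equals the digest 1764, verification succeeds.

genuine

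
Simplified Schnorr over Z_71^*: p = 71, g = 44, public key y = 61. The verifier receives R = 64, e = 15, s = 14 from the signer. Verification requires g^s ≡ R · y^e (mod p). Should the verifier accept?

reject

g^s mod p:
44^2 = 1936 ≡ 19
44^4 ≡ 19^2 = 361 ≡ 6
44^8 ≡ 6^2 = 36
14 = 8 + 4 + 2, so 44^14 ≡ 36·6·19 ≡ 57 (mod 71)
R · y^e mod p:
61^2 = 3721 ≡ 29
61^4 ≡ 29^2 = 841 ≡ 60
61^8 ≡ 60^2 = 3600 ≡ 50
15 = 8 + 4 + 2 + 1, so 61^15 ≡ 50·60·29·61 ≡ 34 (mod 71)
64·34 = 2176 ≡ 46 (mod 71)
57 ≠ 46; the check fails.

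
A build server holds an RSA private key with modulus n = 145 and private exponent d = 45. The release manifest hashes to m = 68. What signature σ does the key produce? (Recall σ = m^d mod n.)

m^2 ≡ 68^2 = 4624 ≡ 129
m^4 ≡ 129^2 = 16641 ≡ 111
m^8 ≡ 111^2 = 12321 ≡ 141
m^16 ≡ 141^2 = 19881 ≡ 16
m^32 ≡ 16^2 = 256 ≡ 111
45 = 32 + 8 + 4 + 1, so m^45 ≡ 111·141·111·68 ≡ 73 (mod 145)

73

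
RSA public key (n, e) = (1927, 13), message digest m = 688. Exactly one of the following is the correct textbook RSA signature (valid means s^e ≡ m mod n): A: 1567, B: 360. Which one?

B

Candidate A: Squares mod 1927: 1567^1≡1567, 1567^2≡491, 1567^4≡206, 1567^8≡42; 13 = 8 + 4 + 1, so 1567^13 ≡ 42·206·1567 ≡ 1239 (mod 1927)
Candidate B: Squares mod 1927: 360^1≡360, 360^2≡491, 360^4≡206, 360^8≡42; 13 = 8 + 4 + 1, so 360^13 ≡ 42·206·360 ≡ 688 (mod 1927)
  → matches m = 688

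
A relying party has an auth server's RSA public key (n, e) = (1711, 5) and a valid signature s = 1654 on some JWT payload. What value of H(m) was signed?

s^2 ≡ 1654^2 = 2735716 ≡ 1538
s^4 ≡ 1538^2 = 2365444 ≡ 842
5 = 4 + 1, so s^5 ≡ 842·1654 ≡ 1625 (mod 1711)

1625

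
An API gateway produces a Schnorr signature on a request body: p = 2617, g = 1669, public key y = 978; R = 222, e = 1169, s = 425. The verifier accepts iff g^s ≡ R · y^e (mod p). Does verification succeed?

passes

g^s mod p:
1669^2 = 2785561 ≡ 1073
1669^4 ≡ 1073^2 = 1151329 ≡ 2466
1669^8 ≡ 2466^2 = 6081156 ≡ 1865
1669^16 ≡ 1865^2 = 3478225 ≡ 232
1669^32 ≡ 232^2 = 53824 ≡ 1484
1669^64 ≡ 1484^2 = 2202256 ≡ 1359
1669^128 ≡ 1359^2 = 1846881 ≡ 1896
1669^256 ≡ 1896^2 = 3594816 ≡ 1675
425 = 256 + 128 + 32 + 8 + 1, so 1669^425 ≡ 1675·1896·1484·1865·1669 ≡ 632 (mod 2617)
R · y^e mod p:
978^2 = 956484 ≡ 1279
978^4 ≡ 1279^2 = 1635841 ≡ 216
978^8 ≡ 216^2 = 46656 ≡ 2167
978^16 ≡ 2167^2 = 4695889 ≡ 991
978^32 ≡ 991^2 = 982081 ≡ 706
978^64 ≡ 706^2 = 498436 ≡ 1206
978^128 ≡ 1206^2 = 1454436 ≡ 2001
978^256 ≡ 2001^2 = 4004001 ≡ 2608
978^512 ≡ 2608^2 = 6801664 ≡ 81
978^1024 ≡ 81^2 = 6561 ≡ 1327
1169 = 1024 + 128 + 16 + 1, so 978^1169 ≡ 1327·2001·991·978 ≡ 50 (mod 2617)
222·50 = 11100 ≡ 632 (mod 2617)
632 ≡ 632 (mod 2617); signature holds.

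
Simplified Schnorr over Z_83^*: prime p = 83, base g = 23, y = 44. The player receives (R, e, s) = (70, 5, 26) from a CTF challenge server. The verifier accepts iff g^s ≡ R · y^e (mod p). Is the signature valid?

valid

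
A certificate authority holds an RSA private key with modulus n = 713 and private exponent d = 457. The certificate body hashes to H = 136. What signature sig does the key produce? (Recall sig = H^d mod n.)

H^457 mod 713 = 396

396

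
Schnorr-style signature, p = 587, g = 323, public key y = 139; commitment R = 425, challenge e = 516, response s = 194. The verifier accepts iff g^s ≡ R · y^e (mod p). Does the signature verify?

g^s mod p:
323^2 = 104329 ≡ 430
323^4 ≡ 430^2 = 184900 ≡ 582
323^8 ≡ 582^2 = 338724 ≡ 25
323^16 ≡ 25^2 = 625 ≡ 38
323^32 ≡ 38^2 = 1444 ≡ 270
323^64 ≡ 270^2 = 72900 ≡ 112
323^128 ≡ 112^2 = 12544 ≡ 217
194 = 128 + 64 + 2, so 323^194 ≡ 217·112·430 ≡ 359 (mod 587)
R · y^e mod p:
139^2 = 19321 ≡ 537
139^4 ≡ 537^2 = 288369 ≡ 152
139^8 ≡ 152^2 = 23104 ≡ 211
139^16 ≡ 211^2 = 44521 ≡ 496
139^32 ≡ 496^2 = 246016 ≡ 63
139^64 ≡ 63^2 = 3969 ≡ 447
139^128 ≡ 447^2 = 199809 ≡ 229
139^256 ≡ 229^2 = 52441 ≡ 198
139^512 ≡ 198^2 = 39204 ≡ 462
516 = 512 + 4, so 139^516 ≡ 462·152 ≡ 371 (mod 587)
425·371 = 157675 ≡ 359 (mod 587)
359 ≡ 359 (mod 587); signature holds.

verifies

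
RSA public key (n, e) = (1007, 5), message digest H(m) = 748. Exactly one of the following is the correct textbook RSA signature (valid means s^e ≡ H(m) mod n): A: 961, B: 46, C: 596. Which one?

A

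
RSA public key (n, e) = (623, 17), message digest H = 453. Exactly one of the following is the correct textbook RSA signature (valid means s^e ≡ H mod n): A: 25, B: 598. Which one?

Candidate A: 25^2 = 625 ≡ 2; 25^4 ≡ 2^2 = 4; 25^8 ≡ 4^2 = 16; 25^16 ≡ 16^2 = 256; 17 = 16 + 1, so 25^17 ≡ 256·25 ≡ 170 (mod 623)
Candidate B: 598^2 = 357604 ≡ 2; 598^4 ≡ 2^2 = 4; 598^8 ≡ 4^2 = 16; 598^16 ≡ 16^2 = 256; 17 = 16 + 1, so 598^17 ≡ 256·598 ≡ 453 (mod 623)
  → matches H = 453

B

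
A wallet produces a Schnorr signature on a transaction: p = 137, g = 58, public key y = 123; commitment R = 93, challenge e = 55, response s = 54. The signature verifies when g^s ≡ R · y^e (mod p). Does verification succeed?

g^s mod p:
Squares mod 137: 58^1≡58, 58^2≡76, 58^4≡22, 58^8≡73, 58^16≡123, 58^32≡59
54 = 32 + 16 + 4 + 2, so 58^54 ≡ 59·123·22·76 ≡ 25 (mod 137)
R · y^e mod p:
Squares mod 137: 123^1≡123, 123^2≡59, 123^4≡56, 123^8≡122, 123^16≡88, 123^32≡72
55 = 32 + 16 + 4 + 2 + 1, so 123^55 ≡ 72·88·56·59·123 ≡ 56 (mod 137)
93·56 = 5208 ≡ 2 (mod 137)
25 ≠ 2; the check fails.

fails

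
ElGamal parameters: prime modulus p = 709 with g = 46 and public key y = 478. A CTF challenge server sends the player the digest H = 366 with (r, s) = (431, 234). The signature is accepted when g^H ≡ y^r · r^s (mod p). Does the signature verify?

Left side g^H mod p:
Squares mod 709: 46^1≡46, 46^2≡698, 46^4≡121, 46^8≡461, 46^16≡530, 46^32≡136, 46^64≡62, 46^128≡299, 46^256≡67
366 = 256 + 64 + 32 + 8 + 4 + 2, so 46^366 ≡ 67·62·136·461·121·698 ≡ 479 (mod 709)
Right side y^r · r^s mod p:
Squares mod 709: 478^1≡478, 478^2≡186, 478^4≡564, 478^8≡464, 478^16≡469, 478^32≡171, 478^64≡172, 478^128≡515, 478^256≡59
431 = 256 + 128 + 32 + 8 + 4 + 2 + 1, so 478^431 ≡ 59·515·171·464·564·186·478 ≡ 27 (mod 709)
Squares mod 709: 431^1≡431, 431^2≡3, 431^4≡9, 431^8≡81, 431^16≡180, 431^32≡495, 431^64≡420, 431^128≡568
234 = 128 + 64 + 32 + 8 + 2, so 431^234 ≡ 568·420·495·81·3 ≡ 633 (mod 709)
27·633 = 17091 ≡ 75 (mod 709)
479 ≠ 75, so verification fails.

does not verify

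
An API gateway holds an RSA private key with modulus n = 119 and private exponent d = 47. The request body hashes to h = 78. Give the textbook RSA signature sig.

Squares mod 119: h^1≡78, h^2≡15, h^4≡106, h^8≡50, h^16≡1, h^32≡1
47 = 32 + 8 + 4 + 2 + 1, so h^47 ≡ 1·50·106·15·78 ≡ 29 (mod 119)

29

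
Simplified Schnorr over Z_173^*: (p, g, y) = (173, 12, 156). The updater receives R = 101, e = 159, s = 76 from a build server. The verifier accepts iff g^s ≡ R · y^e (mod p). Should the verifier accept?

accept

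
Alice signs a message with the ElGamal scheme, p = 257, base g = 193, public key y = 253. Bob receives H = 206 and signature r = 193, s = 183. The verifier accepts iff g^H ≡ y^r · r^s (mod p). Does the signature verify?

does not verify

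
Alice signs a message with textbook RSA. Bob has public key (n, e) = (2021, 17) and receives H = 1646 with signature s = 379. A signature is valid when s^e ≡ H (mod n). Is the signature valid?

invalid

s^2 ≡ 379^2 = 143641 ≡ 150
s^4 ≡ 150^2 = 22500 ≡ 269
s^8 ≡ 269^2 = 72361 ≡ 1626
s^16 ≡ 1626^2 = 2643876 ≡ 408
17 = 16 + 1, so s^17 ≡ 408·379 ≡ 1036 (mod 2021)
s^17 mod 2021 = 1036, but H = 1646.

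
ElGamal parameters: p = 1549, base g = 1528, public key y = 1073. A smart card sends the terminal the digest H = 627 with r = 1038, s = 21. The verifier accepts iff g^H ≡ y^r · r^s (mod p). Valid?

no

Left side g^H mod p:
1528^2 = 2334784 ≡ 441
1528^4 ≡ 441^2 = 194481 ≡ 856
1528^8 ≡ 856^2 = 732736 ≡ 59
1528^16 ≡ 59^2 = 3481 ≡ 383
1528^32 ≡ 383^2 = 146689 ≡ 1083
1528^64 ≡ 1083^2 = 1172889 ≡ 296
1528^128 ≡ 296^2 = 87616 ≡ 872
1528^256 ≡ 872^2 = 760384 ≡ 1374
1528^512 ≡ 1374^2 = 1887876 ≡ 1194
627 = 512 + 64 + 32 + 16 + 2 + 1, so 1528^627 ≡ 1194·296·1083·383·441·1528 ≡ 870 (mod 1549)
Right side y^r · r^s mod p:
1073^2 = 1151329 ≡ 422
1073^4 ≡ 422^2 = 178084 ≡ 1498
1073^8 ≡ 1498^2 = 2244004 ≡ 1052
1073^16 ≡ 1052^2 = 1106704 ≡ 718
1073^32 ≡ 718^2 = 515524 ≡ 1256
1073^64 ≡ 1256^2 = 1577536 ≡ 654
1073^128 ≡ 654^2 = 427716 ≡ 192
1073^256 ≡ 192^2 = 36864 ≡ 1237
1073^512 ≡ 1237^2 = 1530169 ≡ 1306
1073^1024 ≡ 1306^2 = 1705636 ≡ 187
1038 = 1024 + 8 + 4 + 2, so 1073^1038 ≡ 187·1052·1498·422 ≡ 164 (mod 1549)
1038^2 = 1077444 ≡ 889
1038^4 ≡ 889^2 = 790321 ≡ 331
1038^8 ≡ 331^2 = 109561 ≡ 1131
1038^16 ≡ 1131^2 = 1279161 ≡ 1236
21 = 16 + 4 + 1, so 1038^21 ≡ 1236·331·1038 ≡ 960 (mod 1549)
164·960 = 157440 ≡ 991 (mod 1549)
870 ≠ 991, so verification fails.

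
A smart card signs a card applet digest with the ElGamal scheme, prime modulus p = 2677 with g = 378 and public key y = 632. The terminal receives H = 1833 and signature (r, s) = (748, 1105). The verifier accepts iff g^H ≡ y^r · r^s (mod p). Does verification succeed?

passes

Left side g^H mod p:
Squares mod 2677: 378^1≡378, 378^2≡1003, 378^4≡2134, 378^8≡379, 378^16≡1760, 378^32≡311, 378^64≡349, 378^128≡1336, 378^256≡2014, 378^512≡541, 378^1024≡888
1833 = 1024 + 512 + 256 + 32 + 8 + 1, so 378^1833 ≡ 888·541·2014·311·379·378 ≡ 865 (mod 2677)
Right side y^r · r^s mod p:
Squares mod 2677: 632^1≡632, 632^2≡551, 632^4≡1100, 632^8≡2673, 632^16≡16, 632^32≡256, 632^64≡1288, 632^128≡1881, 632^256≡1844, 632^512≡546
748 = 512 + 128 + 64 + 32 + 8 + 4, so 632^748 ≡ 546·1881·1288·256·2673·1100 ≡ 679 (mod 2677)
Squares mod 2677: 748^1≡748, 748^2≡11, 748^4≡121, 748^8≡1256, 748^16≡783, 748^32≡56, 748^64≡459, 748^128≡1875, 748^256≡724, 748^512≡2161, 748^1024≡1233
1105 = 1024 + 64 + 16 + 1, so 748^1105 ≡ 1233·459·783·748 ≡ 226 (mod 2677)
679·226 = 153454 ≡ 865 (mod 2677)
865 ≡ 865 (mod 2677), so the signature is genuine.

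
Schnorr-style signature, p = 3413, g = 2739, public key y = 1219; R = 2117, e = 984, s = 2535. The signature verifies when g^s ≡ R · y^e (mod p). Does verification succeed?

fails

g^s mod p:
2739^2 = 7502121 ≡ 347
2739^4 ≡ 347^2 = 120409 ≡ 954
2739^8 ≡ 954^2 = 910116 ≡ 2258
2739^16 ≡ 2258^2 = 5098564 ≡ 2955
2739^32 ≡ 2955^2 = 8732025 ≡ 1571
2739^64 ≡ 1571^2 = 2468041 ≡ 442
2739^128 ≡ 442^2 = 195364 ≡ 823
2739^256 ≡ 823^2 = 677329 ≡ 1555
2739^512 ≡ 1555^2 = 2418025 ≡ 1621
2739^1024 ≡ 1621^2 = 2627641 ≡ 3044
2739^2048 ≡ 3044^2 = 9265936 ≡ 3054
2535 = 2048 + 256 + 128 + 64 + 32 + 4 + 2 + 1, so 2739^2535 ≡ 3054·1555·823·442·1571·954·347·2739 ≡ 1151 (mod 3413)
R · y^e mod p:
1219^2 = 1485961 ≡ 1306
1219^4 ≡ 1306^2 = 1705636 ≡ 2549
1219^8 ≡ 2549^2 = 6497401 ≡ 2462
1219^16 ≡ 2462^2 = 6061444 ≡ 3369
1219^32 ≡ 3369^2 = 11350161 ≡ 1936
1219^64 ≡ 1936^2 = 3748096 ≡ 622
1219^128 ≡ 622^2 = 386884 ≡ 1215
1219^256 ≡ 1215^2 = 1476225 ≡ 1809
1219^512 ≡ 1809^2 = 3272481 ≡ 2827
984 = 512 + 256 + 128 + 64 + 16 + 8, so 1219^984 ≡ 2827·1809·1215·622·3369·2462 ≡ 3146 (mod 3413)
2117·3146 = 6660082 ≡ 1319 (mod 3413)
1151 ≠ 1319; the check fails.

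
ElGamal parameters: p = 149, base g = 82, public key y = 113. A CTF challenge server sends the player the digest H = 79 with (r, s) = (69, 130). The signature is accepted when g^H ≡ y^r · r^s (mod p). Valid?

Left side g^H mod p:
82^2 = 6724 ≡ 19
82^4 ≡ 19^2 = 361 ≡ 63
82^8 ≡ 63^2 = 3969 ≡ 95
82^16 ≡ 95^2 = 9025 ≡ 85
82^32 ≡ 85^2 = 7225 ≡ 73
82^64 ≡ 73^2 = 5329 ≡ 114
79 = 64 + 8 + 4 + 2 + 1, so 82^79 ≡ 114·95·63·19·82 ≡ 100 (mod 149)
Right side y^r · r^s mod p:
113^2 = 12769 ≡ 104
113^4 ≡ 104^2 = 10816 ≡ 88
113^8 ≡ 88^2 = 7744 ≡ 145
113^16 ≡ 145^2 = 21025 ≡ 16
113^32 ≡ 16^2 = 256 ≡ 107
113^64 ≡ 107^2 = 11449 ≡ 125
69 = 64 + 4 + 1, so 113^69 ≡ 125·88·113 ≡ 42 (mod 149)
69^2 = 4761 ≡ 142
69^4 ≡ 142^2 = 20164 ≡ 49
69^8 ≡ 49^2 = 2401 ≡ 17
69^16 ≡ 17^2 = 289 ≡ 140
69^32 ≡ 140^2 = 19600 ≡ 81
69^64 ≡ 81^2 = 6561 ≡ 5
69^128 ≡ 5^2 = 25
130 = 128 + 2, so 69^130 ≡ 25·142 ≡ 123 (mod 149)
42·123 = 5166 ≡ 100 (mod 149)
100 ≡ 100 (mod 149), so the signature is genuine.

yes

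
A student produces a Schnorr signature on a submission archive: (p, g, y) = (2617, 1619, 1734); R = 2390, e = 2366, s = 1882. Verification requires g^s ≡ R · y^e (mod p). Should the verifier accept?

g^s mod p:
1619^2 = 2621161 ≡ 1544
1619^4 ≡ 1544^2 = 2383936 ≡ 2466
1619^8 ≡ 2466^2 = 6081156 ≡ 1865
1619^16 ≡ 1865^2 = 3478225 ≡ 232
1619^32 ≡ 232^2 = 53824 ≡ 1484
1619^64 ≡ 1484^2 = 2202256 ≡ 1359
1619^128 ≡ 1359^2 = 1846881 ≡ 1896
1619^256 ≡ 1896^2 = 3594816 ≡ 1675
1619^512 ≡ 1675^2 = 2805625 ≡ 201
1619^1024 ≡ 201^2 = 40401 ≡ 1146
1882 = 1024 + 512 + 256 + 64 + 16 + 8 + 2, so 1619^1882 ≡ 1146·201·1675·1359·232·1865·1544 ≡ 1860 (mod 2617)
R · y^e mod p:
1734^2 = 3006756 ≡ 2440
1734^4 ≡ 2440^2 = 5953600 ≡ 2542
1734^8 ≡ 2542^2 = 6461764 ≡ 391
1734^16 ≡ 391^2 = 152881 ≡ 1095
1734^32 ≡ 1095^2 = 1199025 ≡ 439
1734^64 ≡ 439^2 = 192721 ≡ 1680
1734^128 ≡ 1680^2 = 2822400 ≡ 1274
1734^256 ≡ 1274^2 = 1623076 ≡ 536
1734^512 ≡ 536^2 = 287296 ≡ 2043
1734^1024 ≡ 2043^2 = 4173849 ≡ 2351
1734^2048 ≡ 2351^2 = 5527201 ≡ 97
2366 = 2048 + 256 + 32 + 16 + 8 + 4 + 2, so 1734^2366 ≡ 97·536·439·1095·391·2542·2440 ≡ 2549 (mod 2617)
2390·2549 = 6092110 ≡ 2351 (mod 2617)
1860 ≠ 2351; the check fails.

reject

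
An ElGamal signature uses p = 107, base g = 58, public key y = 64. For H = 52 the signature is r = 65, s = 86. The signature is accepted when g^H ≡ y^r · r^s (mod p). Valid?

no

Left side g^H mod p:
58^52 mod 107 = 83
Right side y^r · r^s mod p:
64^65 mod 107 = 12
65^86 mod 107 = 53
12·53 = 636 ≡ 101 (mod 107)
83 ≠ 101, so verification fails.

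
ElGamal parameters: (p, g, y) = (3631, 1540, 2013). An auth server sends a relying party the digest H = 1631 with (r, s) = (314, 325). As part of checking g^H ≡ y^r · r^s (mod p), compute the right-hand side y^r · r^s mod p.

1734

2013^2 = 4052169 ≡ 3604
2013^4 ≡ 3604^2 = 12988816 ≡ 729
2013^8 ≡ 729^2 = 531441 ≡ 1315
2013^16 ≡ 1315^2 = 1729225 ≡ 869
2013^32 ≡ 869^2 = 755161 ≡ 3544
2013^64 ≡ 3544^2 = 12559936 ≡ 307
2013^128 ≡ 307^2 = 94249 ≡ 3474
2013^256 ≡ 3474^2 = 12068676 ≡ 2863
314 = 256 + 32 + 16 + 8 + 2, so 2013^314 ≡ 2863·3544·869·1315·3604 ≡ 3234 (mod 3631)
314^2 = 98596 ≡ 559
314^4 ≡ 559^2 = 312481 ≡ 215
314^8 ≡ 215^2 = 46225 ≡ 2653
314^16 ≡ 2653^2 = 7038409 ≡ 1531
314^32 ≡ 1531^2 = 2343961 ≡ 1966
314^64 ≡ 1966^2 = 3865156 ≡ 1772
314^128 ≡ 1772^2 = 3139984 ≡ 2800
314^256 ≡ 2800^2 = 7840000 ≡ 671
325 = 256 + 64 + 4 + 1, so 314^325 ≡ 671·1772·215·314 ≡ 2648 (mod 3631)
y^r · r^s ≡ 3234·2648 = 8563632 ≡ 1734 (mod 3631)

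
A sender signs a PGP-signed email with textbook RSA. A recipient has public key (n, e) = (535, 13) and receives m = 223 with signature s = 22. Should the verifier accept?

reject

s^2 ≡ 22^2 = 484
s^4 ≡ 484^2 = 234256 ≡ 461
s^8 ≡ 461^2 = 212521 ≡ 126
13 = 8 + 4 + 1, so s^13 ≡ 126·461·22 ≡ 312 (mod 535)
The recovered value 312 does not match the digest 223.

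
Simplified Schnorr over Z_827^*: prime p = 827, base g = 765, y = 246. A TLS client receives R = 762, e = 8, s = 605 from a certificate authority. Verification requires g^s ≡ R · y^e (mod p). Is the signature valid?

invalid

g^s mod p:
765^2 = 585225 ≡ 536
765^4 ≡ 536^2 = 287296 ≡ 327
765^8 ≡ 327^2 = 106929 ≡ 246
765^16 ≡ 246^2 = 60516 ≡ 145
765^32 ≡ 145^2 = 21025 ≡ 350
765^64 ≡ 350^2 = 122500 ≡ 104
765^128 ≡ 104^2 = 10816 ≡ 65
765^256 ≡ 65^2 = 4225 ≡ 90
765^512 ≡ 90^2 = 8100 ≡ 657
605 = 512 + 64 + 16 + 8 + 4 + 1, so 765^605 ≡ 657·104·145·246·327·765 ≡ 144 (mod 827)
R · y^e mod p:
246^2 = 60516 ≡ 145
246^4 ≡ 145^2 = 21025 ≡ 350
246^8 ≡ 350^2 = 122500 ≡ 104
762·104 = 79248 ≡ 683 (mod 827)
144 ≠ 683; the check fails.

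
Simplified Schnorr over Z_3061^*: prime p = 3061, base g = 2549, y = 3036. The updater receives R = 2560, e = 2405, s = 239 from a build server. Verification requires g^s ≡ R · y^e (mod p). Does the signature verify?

g^s mod p:
2549^2 = 6497401 ≡ 1959
2549^4 ≡ 1959^2 = 3837681 ≡ 2248
2549^8 ≡ 2248^2 = 5053504 ≡ 2854
2549^16 ≡ 2854^2 = 8145316 ≡ 3056
2549^32 ≡ 3056^2 = 9339136 ≡ 25
2549^64 ≡ 25^2 = 625
2549^128 ≡ 625^2 = 390625 ≡ 1878
239 = 128 + 64 + 32 + 8 + 4 + 2 + 1, so 2549^239 ≡ 1878·625·25·2854·2248·1959·2549 ≡ 512 (mod 3061)
R · y^e mod p:
3036^2 = 9217296 ≡ 625
3036^4 ≡ 625^2 = 390625 ≡ 1878
3036^8 ≡ 1878^2 = 3526884 ≡ 612
3036^16 ≡ 612^2 = 374544 ≡ 1102
3036^32 ≡ 1102^2 = 1214404 ≡ 2248
3036^64 ≡ 2248^2 = 5053504 ≡ 2854
3036^128 ≡ 2854^2 = 8145316 ≡ 3056
3036^256 ≡ 3056^2 = 9339136 ≡ 25
3036^512 ≡ 25^2 = 625
3036^1024 ≡ 625^2 = 390625 ≡ 1878
3036^2048 ≡ 1878^2 = 3526884 ≡ 612
2405 = 2048 + 256 + 64 + 32 + 4 + 1, so 3036^2405 ≡ 612·25·2854·2248·1878·3036 ≡ 2449 (mod 3061)
2560·2449 = 6269440 ≡ 512 (mod 3061)
512 ≡ 512 (mod 3061); signature holds.

verifies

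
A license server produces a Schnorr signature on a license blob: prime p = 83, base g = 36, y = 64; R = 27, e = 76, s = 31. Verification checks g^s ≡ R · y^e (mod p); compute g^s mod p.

49

36^2 = 1296 ≡ 51
36^4 ≡ 51^2 = 2601 ≡ 28
36^8 ≡ 28^2 = 784 ≡ 37
36^16 ≡ 37^2 = 1369 ≡ 41
31 = 16 + 8 + 4 + 2 + 1, so 36^31 ≡ 41·37·28·51·36 ≡ 49 (mod 83)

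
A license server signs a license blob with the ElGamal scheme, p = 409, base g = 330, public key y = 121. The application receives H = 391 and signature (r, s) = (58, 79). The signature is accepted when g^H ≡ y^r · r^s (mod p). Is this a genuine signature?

forged

Left side g^H mod p:
Squares mod 409: 330^1≡330, 330^2≡106, 330^4≡193, 330^8≡30, 330^16≡82, 330^32≡180, 330^64≡89, 330^128≡150, 330^256≡5
391 = 256 + 128 + 4 + 2 + 1, so 330^391 ≡ 5·150·193·106·330 ≡ 31 (mod 409)
Right side y^r · r^s mod p:
Squares mod 409: 121^1≡121, 121^2≡326, 121^4≡345, 121^8≡6, 121^16≡36, 121^32≡69
58 = 32 + 16 + 8 + 2, so 121^58 ≡ 69·36·6·326 ≡ 193 (mod 409)
Squares mod 409: 58^1≡58, 58^2≡92, 58^4≡284, 58^8≡83, 58^16≡345, 58^32≡6, 58^64≡36
79 = 64 + 8 + 4 + 2 + 1, so 58^79 ≡ 36·83·284·92·58 ≡ 59 (mod 409)
193·59 = 11387 ≡ 344 (mod 409)
31 ≠ 344, so verification fails.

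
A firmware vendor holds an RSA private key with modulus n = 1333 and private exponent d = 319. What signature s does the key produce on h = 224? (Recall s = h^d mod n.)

541

h^2 ≡ 224^2 = 50176 ≡ 855
h^4 ≡ 855^2 = 731025 ≡ 541
h^8 ≡ 541^2 = 292681 ≡ 754
h^16 ≡ 754^2 = 568516 ≡ 658
h^32 ≡ 658^2 = 432964 ≡ 1072
h^64 ≡ 1072^2 = 1149184 ≡ 138
h^128 ≡ 138^2 = 19044 ≡ 382
h^256 ≡ 382^2 = 145924 ≡ 627
319 = 256 + 32 + 16 + 8 + 4 + 2 + 1, so h^319 ≡ 627·1072·658·754·541·855·224 ≡ 541 (mod 1333)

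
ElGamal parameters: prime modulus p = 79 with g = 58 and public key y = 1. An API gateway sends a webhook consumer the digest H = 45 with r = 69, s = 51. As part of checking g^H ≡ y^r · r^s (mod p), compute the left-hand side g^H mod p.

71

58^2 = 3364 ≡ 46
58^4 ≡ 46^2 = 2116 ≡ 62
58^8 ≡ 62^2 = 3844 ≡ 52
58^16 ≡ 52^2 = 2704 ≡ 18
58^32 ≡ 18^2 = 324 ≡ 8
45 = 32 + 8 + 4 + 1, so 58^45 ≡ 8·52·62·58 ≡ 71 (mod 79)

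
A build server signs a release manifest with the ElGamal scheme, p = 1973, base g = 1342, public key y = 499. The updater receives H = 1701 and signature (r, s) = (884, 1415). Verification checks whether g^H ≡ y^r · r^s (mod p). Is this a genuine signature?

Left side g^H mod p:
1342^1701 mod 1973 = 235
Right side y^r · r^s mod p:
499^884 mod 1973 = 1471
884^1415 mod 1973 = 255
1471·255 = 375105 ≡ 235 (mod 1973)
235 ≡ 235 (mod 1973), so the signature is genuine.

genuine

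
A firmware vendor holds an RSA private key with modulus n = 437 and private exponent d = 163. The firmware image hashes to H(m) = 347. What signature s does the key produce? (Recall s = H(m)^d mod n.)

328

(H(m))^163 mod 437 = 328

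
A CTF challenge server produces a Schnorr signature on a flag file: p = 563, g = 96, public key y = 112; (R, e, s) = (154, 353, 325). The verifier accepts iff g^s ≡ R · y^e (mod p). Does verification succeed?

passes

g^s mod p:
Squares mod 563: 96^1≡96, 96^2≡208, 96^4≡476, 96^8≡250, 96^16≡7, 96^32≡49, 96^64≡149, 96^128≡244, 96^256≡421
325 = 256 + 64 + 4 + 1, so 96^325 ≡ 421·149·476·96 ≡ 554 (mod 563)
R · y^e mod p:
Squares mod 563: 112^1≡112, 112^2≡158, 112^4≡192, 112^8≡269, 112^16≡297, 112^32≡381, 112^64≡470, 112^128≡204, 112^256≡517
353 = 256 + 64 + 32 + 1, so 112^353 ≡ 517·470·381·112 ≡ 318 (mod 563)
154·318 = 48972 ≡ 554 (mod 563)
554 ≡ 554 (mod 563); signature holds.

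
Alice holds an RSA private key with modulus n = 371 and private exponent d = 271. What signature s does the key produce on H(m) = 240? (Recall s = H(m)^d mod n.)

289

(H(m))^271 mod 371 = 289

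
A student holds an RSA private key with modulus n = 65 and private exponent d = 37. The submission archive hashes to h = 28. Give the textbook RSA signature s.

28

h^2 ≡ 28^2 = 784 ≡ 4
h^4 ≡ 4^2 = 16
h^8 ≡ 16^2 = 256 ≡ 61
h^16 ≡ 61^2 = 3721 ≡ 16
h^32 ≡ 16^2 = 256 ≡ 61
37 = 32 + 4 + 1, so h^37 ≡ 61·16·28 ≡ 28 (mod 65)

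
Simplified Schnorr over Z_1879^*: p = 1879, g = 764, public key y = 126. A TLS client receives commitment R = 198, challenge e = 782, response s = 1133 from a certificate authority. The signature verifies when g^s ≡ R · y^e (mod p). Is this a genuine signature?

g^s mod p:
764^1133 mod 1879 = 348
R · y^e mod p:
126^782 mod 1879 = 1653
198·1653 = 327294 ≡ 348 (mod 1879)
348 ≡ 348 (mod 1879); signature holds.

genuine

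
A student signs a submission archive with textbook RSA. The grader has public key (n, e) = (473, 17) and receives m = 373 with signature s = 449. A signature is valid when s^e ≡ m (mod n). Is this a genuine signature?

forged

s^2 ≡ 449^2 = 201601 ≡ 103
s^4 ≡ 103^2 = 10609 ≡ 203
s^8 ≡ 203^2 = 41209 ≡ 58
s^16 ≡ 58^2 = 3364 ≡ 53
17 = 16 + 1, so s^17 ≡ 53·449 ≡ 147 (mod 473)
147 ≠ 373, so verification fails.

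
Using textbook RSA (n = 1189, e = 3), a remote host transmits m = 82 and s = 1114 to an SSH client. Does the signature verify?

s^2 ≡ 1114^2 = 1240996 ≡ 869
3 = 2 + 1, so s^3 ≡ 869·1114 ≡ 220 (mod 1189)
The recovered value 220 does not match the digest 82.

does not verify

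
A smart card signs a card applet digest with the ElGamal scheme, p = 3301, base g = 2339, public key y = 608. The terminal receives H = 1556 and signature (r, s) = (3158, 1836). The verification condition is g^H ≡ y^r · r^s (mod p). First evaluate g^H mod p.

3134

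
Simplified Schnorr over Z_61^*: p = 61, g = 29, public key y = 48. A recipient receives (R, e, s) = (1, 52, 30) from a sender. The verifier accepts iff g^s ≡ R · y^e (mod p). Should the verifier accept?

g^s mod p:
Squares mod 61: 29^1≡29, 29^2≡48, 29^4≡47, 29^8≡13, 29^16≡47
30 = 16 + 8 + 4 + 2, so 29^30 ≡ 47·13·47·48 ≡ 60 (mod 61)
R · y^e mod p:
Squares mod 61: 48^1≡48, 48^2≡47, 48^4≡13, 48^8≡47, 48^16≡13, 48^32≡47
52 = 32 + 16 + 4, so 48^52 ≡ 47·13·13 ≡ 13 (mod 61)
1·13 = 13 ≡ 13 (mod 61)
60 ≠ 13; the check fails.

reject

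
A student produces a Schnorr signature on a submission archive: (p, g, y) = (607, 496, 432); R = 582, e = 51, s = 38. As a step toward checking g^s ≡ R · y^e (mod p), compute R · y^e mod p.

Squares mod 607: 432^1≡432, 432^2≡275, 432^4≡357, 432^8≡586, 432^16≡441, 432^32≡241
51 = 32 + 16 + 2 + 1, so 432^51 ≡ 241·441·275·432 ≡ 80 (mod 607)
R · y^e ≡ 582·80 = 46560 ≡ 428 (mod 607)

428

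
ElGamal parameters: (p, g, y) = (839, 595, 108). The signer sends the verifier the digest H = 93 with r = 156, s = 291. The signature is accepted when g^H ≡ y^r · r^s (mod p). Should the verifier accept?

reject

Left side g^H mod p:
595^2 = 354025 ≡ 806
595^4 ≡ 806^2 = 649636 ≡ 250
595^8 ≡ 250^2 = 62500 ≡ 414
595^16 ≡ 414^2 = 171396 ≡ 240
595^32 ≡ 240^2 = 57600 ≡ 548
595^64 ≡ 548^2 = 300304 ≡ 781
93 = 64 + 16 + 8 + 4 + 1, so 595^93 ≡ 781·240·414·250·595 ≡ 99 (mod 839)
Right side y^r · r^s mod p:
108^2 = 11664 ≡ 757
108^4 ≡ 757^2 = 573049 ≡ 12
108^8 ≡ 12^2 = 144
108^16 ≡ 144^2 = 20736 ≡ 600
108^32 ≡ 600^2 = 360000 ≡ 69
108^64 ≡ 69^2 = 4761 ≡ 566
108^128 ≡ 566^2 = 320356 ≡ 697
156 = 128 + 16 + 8 + 4, so 108^156 ≡ 697·600·144·12 ≡ 442 (mod 839)
156^2 = 24336 ≡ 5
156^4 ≡ 5^2 = 25
156^8 ≡ 25^2 = 625
156^16 ≡ 625^2 = 390625 ≡ 490
156^32 ≡ 490^2 = 240100 ≡ 146
156^64 ≡ 146^2 = 21316 ≡ 341
156^128 ≡ 341^2 = 116281 ≡ 499
156^256 ≡ 499^2 = 249001 ≡ 657
291 = 256 + 32 + 2 + 1, so 156^291 ≡ 657·146·5·156 ≡ 496 (mod 839)
442·496 = 219232 ≡ 253 (mod 839)
99 ≠ 253, so verification fails.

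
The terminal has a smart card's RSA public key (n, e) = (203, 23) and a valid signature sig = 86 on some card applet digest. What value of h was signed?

144

sig^2 ≡ 86^2 = 7396 ≡ 88
sig^4 ≡ 88^2 = 7744 ≡ 30
sig^8 ≡ 30^2 = 900 ≡ 88
sig^16 ≡ 88^2 = 7744 ≡ 30
23 = 16 + 4 + 2 + 1, so sig^23 ≡ 30·30·88·86 ≡ 144 (mod 203)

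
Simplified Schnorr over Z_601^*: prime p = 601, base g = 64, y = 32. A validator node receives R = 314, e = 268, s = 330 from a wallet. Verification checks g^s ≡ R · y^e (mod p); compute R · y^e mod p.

32

Squares mod 601: 32^1≡32, 32^2≡423, 32^4≡432, 32^8≡314, 32^16≡32, 32^32≡423, 32^64≡432, 32^128≡314, 32^256≡32
268 = 256 + 8 + 4, so 32^268 ≡ 32·314·432 ≡ 314 (mod 601)
R · y^e ≡ 314·314 = 98596 ≡ 32 (mod 601)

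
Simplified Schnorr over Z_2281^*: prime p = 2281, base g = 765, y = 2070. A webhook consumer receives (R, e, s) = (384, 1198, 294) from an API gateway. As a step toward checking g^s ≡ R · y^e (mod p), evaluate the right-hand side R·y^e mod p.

54

2070^2 = 4284900 ≡ 1182
2070^4 ≡ 1182^2 = 1397124 ≡ 1152
2070^8 ≡ 1152^2 = 1327104 ≡ 1843
2070^16 ≡ 1843^2 = 3396649 ≡ 240
2070^32 ≡ 240^2 = 57600 ≡ 575
2070^64 ≡ 575^2 = 330625 ≡ 2161
2070^128 ≡ 2161^2 = 4669921 ≡ 714
2070^256 ≡ 714^2 = 509796 ≡ 1133
2070^512 ≡ 1133^2 = 1283689 ≡ 1767
2070^1024 ≡ 1767^2 = 3122289 ≡ 1881
1198 = 1024 + 128 + 32 + 8 + 4 + 2, so 2070^1198 ≡ 1881·714·575·1843·1152·1182 ≡ 1105 (mod 2281)
R · y^e ≡ 384·1105 = 424320 ≡ 54 (mod 2281)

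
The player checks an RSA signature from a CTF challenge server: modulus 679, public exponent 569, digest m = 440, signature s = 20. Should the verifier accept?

accept

Squares mod 679: s^1≡20, s^2≡400, s^4≡435, s^8≡463, s^16≡484, s^32≡1, s^64≡1, s^128≡1, s^256≡1, s^512≡1
569 = 512 + 32 + 16 + 8 + 1, so s^569 ≡ 1·1·484·463·20 ≡ 440 (mod 679)
Since 440 equals the digest 440, verification succeeds.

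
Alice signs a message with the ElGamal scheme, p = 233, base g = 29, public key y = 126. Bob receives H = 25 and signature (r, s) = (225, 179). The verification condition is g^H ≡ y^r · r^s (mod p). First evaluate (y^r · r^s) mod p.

98

126^2 = 15876 ≡ 32
126^4 ≡ 32^2 = 1024 ≡ 92
126^8 ≡ 92^2 = 8464 ≡ 76
126^16 ≡ 76^2 = 5776 ≡ 184
126^32 ≡ 184^2 = 33856 ≡ 71
126^64 ≡ 71^2 = 5041 ≡ 148
126^128 ≡ 148^2 = 21904 ≡ 2
225 = 128 + 64 + 32 + 1, so 126^225 ≡ 2·148·71·126 ≡ 204 (mod 233)
225^2 = 50625 ≡ 64
225^4 ≡ 64^2 = 4096 ≡ 135
225^8 ≡ 135^2 = 18225 ≡ 51
225^16 ≡ 51^2 = 2601 ≡ 38
225^32 ≡ 38^2 = 1444 ≡ 46
225^64 ≡ 46^2 = 2116 ≡ 19
225^128 ≡ 19^2 = 361 ≡ 128
179 = 128 + 32 + 16 + 2 + 1, so 225^179 ≡ 128·46·38·64·225 ≡ 85 (mod 233)
y^r · r^s ≡ 204·85 = 17340 ≡ 98 (mod 233)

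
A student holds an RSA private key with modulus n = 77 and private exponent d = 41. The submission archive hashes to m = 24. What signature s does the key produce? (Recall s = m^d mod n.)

m^41 mod 77 = 68

68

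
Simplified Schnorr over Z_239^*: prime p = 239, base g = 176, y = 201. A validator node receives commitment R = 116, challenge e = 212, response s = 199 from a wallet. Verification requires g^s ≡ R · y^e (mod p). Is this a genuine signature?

genuine

g^s mod p:
Squares mod 239: 176^1≡176, 176^2≡145, 176^4≡232, 176^8≡49, 176^16≡11, 176^32≡121, 176^64≡62, 176^128≡20
199 = 128 + 64 + 4 + 2 + 1, so 176^199 ≡ 20·62·232·145·176 ≡ 204 (mod 239)
R · y^e mod p:
Squares mod 239: 201^1≡201, 201^2≡10, 201^4≡100, 201^8≡201, 201^16≡10, 201^32≡100, 201^64≡201, 201^128≡10
212 = 128 + 64 + 16 + 4, so 201^212 ≡ 10·201·10·100 ≡ 10 (mod 239)
116·10 = 1160 ≡ 204 (mod 239)
204 ≡ 204 (mod 239); signature holds.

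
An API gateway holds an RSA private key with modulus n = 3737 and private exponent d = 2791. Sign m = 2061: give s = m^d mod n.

m^2 ≡ 2061^2 = 4247721 ≡ 2489
m^4 ≡ 2489^2 = 6195121 ≡ 2912
m^8 ≡ 2912^2 = 8479744 ≡ 491
m^16 ≡ 491^2 = 241081 ≡ 1913
m^32 ≡ 1913^2 = 3659569 ≡ 1046
m^64 ≡ 1046^2 = 1094116 ≡ 2912
m^128 ≡ 2912^2 = 8479744 ≡ 491
m^256 ≡ 491^2 = 241081 ≡ 1913
m^512 ≡ 1913^2 = 3659569 ≡ 1046
m^1024 ≡ 1046^2 = 1094116 ≡ 2912
m^2048 ≡ 2912^2 = 8479744 ≡ 491
2791 = 2048 + 512 + 128 + 64 + 32 + 4 + 2 + 1, so m^2791 ≡ 491·1046·491·2912·1046·2912·2489·2061 ≡ 3393 (mod 3737)

3393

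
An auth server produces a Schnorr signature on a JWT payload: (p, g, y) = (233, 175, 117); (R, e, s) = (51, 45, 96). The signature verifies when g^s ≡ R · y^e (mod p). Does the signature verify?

does not verify

g^s mod p:
175^2 = 30625 ≡ 102
175^4 ≡ 102^2 = 10404 ≡ 152
175^8 ≡ 152^2 = 23104 ≡ 37
175^16 ≡ 37^2 = 1369 ≡ 204
175^32 ≡ 204^2 = 41616 ≡ 142
175^64 ≡ 142^2 = 20164 ≡ 126
96 = 64 + 32, so 175^96 ≡ 126·142 ≡ 184 (mod 233)
R · y^e mod p:
117^2 = 13689 ≡ 175
117^4 ≡ 175^2 = 30625 ≡ 102
117^8 ≡ 102^2 = 10404 ≡ 152
117^16 ≡ 152^2 = 23104 ≡ 37
117^32 ≡ 37^2 = 1369 ≡ 204
45 = 32 + 8 + 4 + 1, so 117^45 ≡ 204·152·102·117 ≡ 37 (mod 233)
51·37 = 1887 ≡ 23 (mod 233)
184 ≠ 23; the check fails.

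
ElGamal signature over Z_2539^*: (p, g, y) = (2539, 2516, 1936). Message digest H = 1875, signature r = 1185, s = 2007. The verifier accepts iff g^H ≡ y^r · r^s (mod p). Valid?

Left side g^H mod p:
Squares mod 2539: 2516^1≡2516, 2516^2≡529, 2516^4≡551, 2516^8≡1460, 2516^16≡1379, 2516^32≡2469, 2516^64≡2361, 2516^128≡1216, 2516^256≡958, 2516^512≡1185, 2516^1024≡158
1875 = 1024 + 512 + 256 + 64 + 16 + 2 + 1, so 2516^1875 ≡ 158·1185·958·2361·1379·529·2516 ≡ 1787 (mod 2539)
Right side y^r · r^s mod p:
Squares mod 2539: 1936^1≡1936, 1936^2≡532, 1936^4≡1195, 1936^8≡1107, 1936^16≡1651, 1936^32≡1454, 1936^64≡1668, 1936^128≡2019, 1936^256≡1266, 1936^512≡647, 1936^1024≡2213
1185 = 1024 + 128 + 32 + 1, so 1936^1185 ≡ 2213·2019·1454·1936 ≡ 1219 (mod 2539)
Squares mod 2539: 1185^1≡1185, 1185^2≡158, 1185^4≡2113, 1185^8≡1207, 1185^16≡2002, 1185^32≡1462, 1185^64≡2145, 1185^128≡357, 1185^256≡499, 1185^512≡179, 1185^1024≡1573
2007 = 1024 + 512 + 256 + 128 + 64 + 16 + 4 + 2 + 1, so 1185^2007 ≡ 1573·179·499·357·2145·2002·2113·158·1185 ≡ 216 (mod 2539)
1219·216 = 263304 ≡ 1787 (mod 2539)
1787 ≡ 1787 (mod 2539), so the signature is genuine.

yes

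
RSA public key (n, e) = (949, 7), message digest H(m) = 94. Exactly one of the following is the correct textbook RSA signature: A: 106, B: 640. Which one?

B

Candidate A: 106^7 mod 949 = 245
Candidate B: 640^7 mod 949 = 94
  → matches H(m) = 94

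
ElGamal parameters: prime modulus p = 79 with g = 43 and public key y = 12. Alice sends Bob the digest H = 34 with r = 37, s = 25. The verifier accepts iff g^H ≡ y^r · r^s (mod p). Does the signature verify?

verifies

Left side g^H mod p:
43^2 = 1849 ≡ 32
43^4 ≡ 32^2 = 1024 ≡ 76
43^8 ≡ 76^2 = 5776 ≡ 9
43^16 ≡ 9^2 = 81 ≡ 2
43^32 ≡ 2^2 = 4
34 = 32 + 2, so 43^34 ≡ 4·32 ≡ 49 (mod 79)
Right side y^r · r^s mod p:
12^2 = 144 ≡ 65
12^4 ≡ 65^2 = 4225 ≡ 38
12^8 ≡ 38^2 = 1444 ≡ 22
12^16 ≡ 22^2 = 484 ≡ 10
12^32 ≡ 10^2 = 100 ≡ 21
37 = 32 + 4 + 1, so 12^37 ≡ 21·38·12 ≡ 17 (mod 79)
37^2 = 1369 ≡ 26
37^4 ≡ 26^2 = 676 ≡ 44
37^8 ≡ 44^2 = 1936 ≡ 40
37^16 ≡ 40^2 = 1600 ≡ 20
25 = 16 + 8 + 1, so 37^25 ≡ 20·40·37 ≡ 54 (mod 79)
17·54 = 918 ≡ 49 (mod 79)
49 ≡ 49 (mod 79), so the signature is genuine.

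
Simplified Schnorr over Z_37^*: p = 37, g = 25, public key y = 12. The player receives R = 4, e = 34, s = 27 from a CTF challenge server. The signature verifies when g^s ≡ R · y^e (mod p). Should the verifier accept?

accept

g^s mod p:
25^27 mod 37 = 36
R · y^e mod p:
12^34 mod 37 = 9
4·9 = 36 ≡ 36 (mod 37)
36 ≡ 36 (mod 37); signature holds.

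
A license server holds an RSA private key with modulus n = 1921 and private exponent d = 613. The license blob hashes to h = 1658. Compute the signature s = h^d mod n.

943

h^2 ≡ 1658^2 = 2748964 ≡ 13
h^4 ≡ 13^2 = 169
h^8 ≡ 169^2 = 28561 ≡ 1667
h^16 ≡ 1667^2 = 2778889 ≡ 1123
h^32 ≡ 1123^2 = 1261129 ≡ 953
h^64 ≡ 953^2 = 908209 ≡ 1497
h^128 ≡ 1497^2 = 2241009 ≡ 1123
h^256 ≡ 1123^2 = 1261129 ≡ 953
h^512 ≡ 953^2 = 908209 ≡ 1497
613 = 512 + 64 + 32 + 4 + 1, so h^613 ≡ 1497·1497·953·169·1658 ≡ 943 (mod 1921)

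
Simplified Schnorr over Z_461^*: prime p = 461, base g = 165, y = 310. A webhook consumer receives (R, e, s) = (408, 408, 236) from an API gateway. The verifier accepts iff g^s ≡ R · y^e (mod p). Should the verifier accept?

g^s mod p:
Squares mod 461: 165^1≡165, 165^2≡26, 165^4≡215, 165^8≡125, 165^16≡412, 165^32≡96, 165^64≡457, 165^128≡16
236 = 128 + 64 + 32 + 8 + 4, so 165^236 ≡ 16·457·96·125·215 ≡ 58 (mod 461)
R · y^e mod p:
Squares mod 461: 310^1≡310, 310^2≡212, 310^4≡227, 310^8≡358, 310^16≡6, 310^32≡36, 310^64≡374, 310^128≡193, 310^256≡369
408 = 256 + 128 + 16 + 8, so 310^408 ≡ 369·193·6·358 ≡ 25 (mod 461)
408·25 = 10200 ≡ 58 (mod 461)
58 ≡ 58 (mod 461); signature holds.

accept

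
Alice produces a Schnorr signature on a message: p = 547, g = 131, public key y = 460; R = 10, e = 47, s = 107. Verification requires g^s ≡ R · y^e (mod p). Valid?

no

g^s mod p:
131^2 = 17161 ≡ 204
131^4 ≡ 204^2 = 41616 ≡ 44
131^8 ≡ 44^2 = 1936 ≡ 295
131^16 ≡ 295^2 = 87025 ≡ 52
131^32 ≡ 52^2 = 2704 ≡ 516
131^64 ≡ 516^2 = 266256 ≡ 414
107 = 64 + 32 + 8 + 2 + 1, so 131^107 ≡ 414·516·295·204·131 ≡ 52 (mod 547)
R · y^e mod p:
460^2 = 211600 ≡ 458
460^4 ≡ 458^2 = 209764 ≡ 263
460^8 ≡ 263^2 = 69169 ≡ 247
460^16 ≡ 247^2 = 61009 ≡ 292
460^32 ≡ 292^2 = 85264 ≡ 479
47 = 32 + 8 + 4 + 2 + 1, so 460^47 ≡ 479·247·263·458·460 ≡ 442 (mod 547)
10·442 = 4420 ≡ 44 (mod 547)
52 ≠ 44; the check fails.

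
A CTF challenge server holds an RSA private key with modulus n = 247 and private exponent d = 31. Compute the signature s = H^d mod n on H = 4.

199

Squares mod 247: H^1≡4, H^2≡16, H^4≡9, H^8≡81, H^16≡139
31 = 16 + 8 + 4 + 2 + 1, so H^31 ≡ 139·81·9·16·4 ≡ 199 (mod 247)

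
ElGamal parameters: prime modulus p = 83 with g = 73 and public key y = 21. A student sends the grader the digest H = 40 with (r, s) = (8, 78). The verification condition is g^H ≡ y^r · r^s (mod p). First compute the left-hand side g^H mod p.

73^2 = 5329 ≡ 17
73^4 ≡ 17^2 = 289 ≡ 40
73^8 ≡ 40^2 = 1600 ≡ 23
73^16 ≡ 23^2 = 529 ≡ 31
73^32 ≡ 31^2 = 961 ≡ 48
40 = 32 + 8, so 73^40 ≡ 48·23 ≡ 25 (mod 83)

25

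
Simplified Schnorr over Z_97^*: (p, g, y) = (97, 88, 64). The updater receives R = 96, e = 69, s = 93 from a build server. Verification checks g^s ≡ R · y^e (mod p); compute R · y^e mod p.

64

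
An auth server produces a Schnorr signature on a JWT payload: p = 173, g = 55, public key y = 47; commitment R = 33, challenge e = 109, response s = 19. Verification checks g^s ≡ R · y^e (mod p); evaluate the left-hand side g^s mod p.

Squares mod 173: 55^1≡55, 55^2≡84, 55^4≡136, 55^8≡158, 55^16≡52
19 = 16 + 2 + 1, so 55^19 ≡ 52·84·55 ≡ 116 (mod 173)

116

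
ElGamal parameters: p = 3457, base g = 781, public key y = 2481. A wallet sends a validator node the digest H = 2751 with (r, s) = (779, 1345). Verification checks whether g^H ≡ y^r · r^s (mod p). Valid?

no

Left side g^H mod p:
781^2751 mod 3457 = 1715
Right side y^r · r^s mod p:
2481^779 mod 3457 = 2887
779^1345 mod 3457 = 274
2887·274 = 791038 ≡ 2842 (mod 3457)
1715 ≠ 2842, so verification fails.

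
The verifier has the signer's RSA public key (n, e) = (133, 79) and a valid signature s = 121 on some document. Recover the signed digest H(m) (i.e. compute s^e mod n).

121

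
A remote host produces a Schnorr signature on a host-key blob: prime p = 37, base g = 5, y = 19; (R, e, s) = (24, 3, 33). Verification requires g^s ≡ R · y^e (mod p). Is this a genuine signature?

forged

g^s mod p:
Squares mod 37: 5^1≡5, 5^2≡25, 5^4≡33, 5^8≡16, 5^16≡34, 5^32≡9
33 = 32 + 1, so 5^33 ≡ 9·5 ≡ 8 (mod 37)
R · y^e mod p:
Squares mod 37: 19^1≡19, 19^2≡28
3 = 2 + 1, so 19^3 ≡ 28·19 ≡ 14 (mod 37)
24·14 = 336 ≡ 3 (mod 37)
8 ≠ 3; the check fails.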